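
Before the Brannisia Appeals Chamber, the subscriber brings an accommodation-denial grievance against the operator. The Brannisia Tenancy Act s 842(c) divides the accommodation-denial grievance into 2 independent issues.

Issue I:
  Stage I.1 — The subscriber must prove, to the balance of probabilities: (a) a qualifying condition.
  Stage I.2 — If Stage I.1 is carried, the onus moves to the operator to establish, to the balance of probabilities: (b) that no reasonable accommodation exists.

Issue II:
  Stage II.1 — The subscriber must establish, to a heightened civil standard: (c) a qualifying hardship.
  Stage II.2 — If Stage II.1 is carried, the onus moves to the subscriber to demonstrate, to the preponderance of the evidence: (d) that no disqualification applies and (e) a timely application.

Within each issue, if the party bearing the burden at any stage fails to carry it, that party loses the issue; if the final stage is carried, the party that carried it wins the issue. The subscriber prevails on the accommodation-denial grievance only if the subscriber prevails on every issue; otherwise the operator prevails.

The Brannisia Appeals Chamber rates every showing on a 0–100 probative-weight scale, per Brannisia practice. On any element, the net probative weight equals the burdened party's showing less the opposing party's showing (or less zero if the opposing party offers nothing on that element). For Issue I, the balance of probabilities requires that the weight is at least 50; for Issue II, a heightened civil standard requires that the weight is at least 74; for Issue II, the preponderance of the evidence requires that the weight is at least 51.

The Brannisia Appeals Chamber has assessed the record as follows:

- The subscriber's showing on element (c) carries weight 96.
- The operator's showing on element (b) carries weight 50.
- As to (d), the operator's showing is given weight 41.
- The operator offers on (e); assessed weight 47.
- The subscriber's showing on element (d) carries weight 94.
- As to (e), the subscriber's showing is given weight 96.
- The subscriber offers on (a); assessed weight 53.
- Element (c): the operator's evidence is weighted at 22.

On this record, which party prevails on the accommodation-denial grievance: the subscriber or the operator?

— Issue I —
Stage I.1 — burden on subscriber; standard: the balance of probabilities (weight is at least 50).
    (a): 53 ≥ 50 [met]
  The subscriber carries Stage I.1; the operator now bears the burden.
Stage I.2 — burden on operator; standard: the balance of probabilities (weight is at least 50).
    (b): 50 ≥ 50 [met]
  Stage I.2 carried; the final stage is satisfied.
All stages carried — the operator prevails on this issue.
— Issue II —
Stage II.1 (subscriber, a heightened civil standard, weight is at least 74): (c) net 96−22=74 ≥ 74 — meets.
  Stage II.1 carried; the burden remains with the subscriber.
Stage II.2 (subscriber, the preponderance of the evidence, weight is at least 51): (d) net 94−41=53 ≥ 51 — meets; (e) net 96−47=49 < 51 — fails.
  Stage II.2 not carried; the subscriber fails its burden.
The analysis ends at Stage II.2; the operator prevails on this issue.
Per-issue: Issue I → operator; Issue II → operator. The subscriber must prevail on every issue; overall, the operator prevails.

operator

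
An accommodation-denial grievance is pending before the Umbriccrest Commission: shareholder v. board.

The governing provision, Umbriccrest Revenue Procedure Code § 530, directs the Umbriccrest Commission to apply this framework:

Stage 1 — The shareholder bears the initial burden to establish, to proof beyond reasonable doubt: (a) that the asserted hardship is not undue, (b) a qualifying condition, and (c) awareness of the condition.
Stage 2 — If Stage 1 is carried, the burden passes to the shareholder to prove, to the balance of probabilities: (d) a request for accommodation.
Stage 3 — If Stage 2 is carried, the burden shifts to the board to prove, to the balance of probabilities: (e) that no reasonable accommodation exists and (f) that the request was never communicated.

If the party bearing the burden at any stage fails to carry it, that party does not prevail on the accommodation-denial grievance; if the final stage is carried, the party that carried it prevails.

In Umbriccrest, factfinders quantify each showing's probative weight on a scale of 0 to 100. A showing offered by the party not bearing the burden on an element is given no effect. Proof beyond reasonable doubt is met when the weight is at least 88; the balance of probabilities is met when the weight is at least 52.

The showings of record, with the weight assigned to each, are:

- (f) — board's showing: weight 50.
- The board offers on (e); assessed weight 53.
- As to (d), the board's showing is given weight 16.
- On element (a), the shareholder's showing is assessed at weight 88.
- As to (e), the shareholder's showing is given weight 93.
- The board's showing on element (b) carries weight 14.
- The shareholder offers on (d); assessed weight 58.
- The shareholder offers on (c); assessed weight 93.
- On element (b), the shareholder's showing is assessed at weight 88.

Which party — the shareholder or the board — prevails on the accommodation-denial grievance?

Stage 1 — burden on shareholder; standard: proof beyond reasonable doubt (weight is at least 88).
    (a): 88 ≥ 88 [met]
    (b): 88 (board's 14 disregarded) ≥ 88 [met]
    (c): 93 ≥ 88 [met]
  Stage 1 carried; the burden remains with the shareholder.
Stage 2 — burden on shareholder; standard: the balance of probabilities (weight is at least 52).
    (d): 58 (board's 16 disregarded) ≥ 52 [met]
  All elements met. The burden passes to the board.
Stage 3 — burden on board; standard: the balance of probabilities (weight is at least 52).
    (e): 53 (shareholder's 93 disregarded) ≥ 52 [met]
    (f): 50 < 52 [not met]
  Not every element is met, so the board fails to carry Stage 3.
The shareholder prevails.

shareholder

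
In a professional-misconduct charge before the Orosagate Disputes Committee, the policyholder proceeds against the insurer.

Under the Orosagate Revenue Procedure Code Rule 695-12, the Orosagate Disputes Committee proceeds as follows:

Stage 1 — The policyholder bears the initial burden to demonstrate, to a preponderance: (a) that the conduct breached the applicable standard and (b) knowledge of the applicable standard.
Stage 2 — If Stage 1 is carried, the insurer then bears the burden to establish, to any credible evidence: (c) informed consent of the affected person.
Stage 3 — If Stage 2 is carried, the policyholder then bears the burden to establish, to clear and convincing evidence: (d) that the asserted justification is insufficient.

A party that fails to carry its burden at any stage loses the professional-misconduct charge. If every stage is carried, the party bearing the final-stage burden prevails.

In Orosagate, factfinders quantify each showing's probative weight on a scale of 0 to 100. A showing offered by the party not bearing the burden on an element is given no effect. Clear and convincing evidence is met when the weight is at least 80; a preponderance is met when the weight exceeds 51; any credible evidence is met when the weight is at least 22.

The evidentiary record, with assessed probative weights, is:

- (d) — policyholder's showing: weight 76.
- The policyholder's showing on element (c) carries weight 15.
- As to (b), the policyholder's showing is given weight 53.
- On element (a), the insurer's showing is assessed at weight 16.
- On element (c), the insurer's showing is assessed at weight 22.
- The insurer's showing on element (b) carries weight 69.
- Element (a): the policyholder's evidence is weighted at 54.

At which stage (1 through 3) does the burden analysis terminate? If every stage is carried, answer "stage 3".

Stage 1 (policyholder, a preponderance, weight exceeds 51): (a) 54 (insurer's 16 disregarded) > 51 — meets; (b) 53 (insurer's 69 disregarded) > 51 — meets.
  Stage 1 carried; the burden shifts to the insurer.
Stage 2 (insurer, any credible evidence, weight is at least 22): (c) 22 (policyholder's 15 disregarded) ≥ 22 — meets.
  The insurer carries Stage 2; the policyholder now bears the burden.
Stage 3 (policyholder, clear and convincing evidence, weight is at least 80): (d) 76 < 80 — fails.
  The policyholder does not carry Stage 3.
The insurer prevails.

stage 3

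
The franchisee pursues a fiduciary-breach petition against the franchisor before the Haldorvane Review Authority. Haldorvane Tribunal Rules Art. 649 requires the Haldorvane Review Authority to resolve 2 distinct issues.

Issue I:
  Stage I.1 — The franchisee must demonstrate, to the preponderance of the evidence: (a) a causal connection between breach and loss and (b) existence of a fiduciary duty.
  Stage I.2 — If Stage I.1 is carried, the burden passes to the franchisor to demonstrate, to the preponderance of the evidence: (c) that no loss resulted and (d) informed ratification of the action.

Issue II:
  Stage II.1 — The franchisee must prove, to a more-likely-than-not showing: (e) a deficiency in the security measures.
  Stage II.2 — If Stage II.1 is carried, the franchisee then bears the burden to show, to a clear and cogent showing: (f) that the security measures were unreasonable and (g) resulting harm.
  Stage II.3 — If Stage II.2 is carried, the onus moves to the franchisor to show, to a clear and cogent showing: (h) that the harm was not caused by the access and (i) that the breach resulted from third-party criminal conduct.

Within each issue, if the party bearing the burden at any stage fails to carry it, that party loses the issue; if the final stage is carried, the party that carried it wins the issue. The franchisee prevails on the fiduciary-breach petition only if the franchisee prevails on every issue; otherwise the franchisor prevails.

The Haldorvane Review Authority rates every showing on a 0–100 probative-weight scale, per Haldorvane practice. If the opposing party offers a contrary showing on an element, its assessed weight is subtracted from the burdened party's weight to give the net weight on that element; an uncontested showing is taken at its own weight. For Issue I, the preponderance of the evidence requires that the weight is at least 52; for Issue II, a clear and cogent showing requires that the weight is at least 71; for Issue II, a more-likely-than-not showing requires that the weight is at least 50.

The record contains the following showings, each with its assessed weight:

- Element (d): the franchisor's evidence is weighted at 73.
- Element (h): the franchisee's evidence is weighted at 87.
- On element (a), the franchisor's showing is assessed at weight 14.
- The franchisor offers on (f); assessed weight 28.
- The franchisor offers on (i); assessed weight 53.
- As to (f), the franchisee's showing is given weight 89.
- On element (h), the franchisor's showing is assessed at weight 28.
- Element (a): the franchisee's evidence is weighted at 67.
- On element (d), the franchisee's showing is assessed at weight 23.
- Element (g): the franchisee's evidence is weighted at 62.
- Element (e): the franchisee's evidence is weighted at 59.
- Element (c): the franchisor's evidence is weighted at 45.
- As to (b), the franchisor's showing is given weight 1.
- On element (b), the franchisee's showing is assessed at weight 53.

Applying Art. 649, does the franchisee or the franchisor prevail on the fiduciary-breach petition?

franchisor

— Issue I —
Stage I.1 — burden on franchisee; standard: the preponderance of the evidence (weight is at least 52).
    (a): 67 − 14 = 53 ≥ 52 [met]
    (b): 53 − 1 = 52 ≥ 52 [met]
  Stage I.1 carried; the burden shifts to the franchisor.
Stage I.2 — burden on franchisor; standard: the preponderance of the evidence (weight is at least 52).
    (c): 45 < 52 [not met]
    (d): 73 − 23 = 50 < 52 [not met]
  Not every element is met, so the franchisor fails to carry Stage I.2.
The franchisee prevails on this issue.
— Issue II —
Stage II.1 — burden on franchisee; standard: a more-likely-than-not showing (weight is at least 50).
    (e): 59 ≥ 50 [met]
  Stage II.1 is satisfied; the franchisee continues to bear the burden.
Stage II.2 — burden on franchisee; standard: a clear and cogent showing (weight is at least 71).
    (f): 89 − 28 = 61 < 71 [not met]
    (g): 62 < 71 [not met]
  Not every element is met, so the franchisee fails to carry Stage II.2.
The analysis ends at Stage II.2; the franchisor prevails on this issue.
Per-issue: Issue I → franchisee; Issue II → franchisor. The franchisee must prevail on every issue; overall, the franchisor prevails.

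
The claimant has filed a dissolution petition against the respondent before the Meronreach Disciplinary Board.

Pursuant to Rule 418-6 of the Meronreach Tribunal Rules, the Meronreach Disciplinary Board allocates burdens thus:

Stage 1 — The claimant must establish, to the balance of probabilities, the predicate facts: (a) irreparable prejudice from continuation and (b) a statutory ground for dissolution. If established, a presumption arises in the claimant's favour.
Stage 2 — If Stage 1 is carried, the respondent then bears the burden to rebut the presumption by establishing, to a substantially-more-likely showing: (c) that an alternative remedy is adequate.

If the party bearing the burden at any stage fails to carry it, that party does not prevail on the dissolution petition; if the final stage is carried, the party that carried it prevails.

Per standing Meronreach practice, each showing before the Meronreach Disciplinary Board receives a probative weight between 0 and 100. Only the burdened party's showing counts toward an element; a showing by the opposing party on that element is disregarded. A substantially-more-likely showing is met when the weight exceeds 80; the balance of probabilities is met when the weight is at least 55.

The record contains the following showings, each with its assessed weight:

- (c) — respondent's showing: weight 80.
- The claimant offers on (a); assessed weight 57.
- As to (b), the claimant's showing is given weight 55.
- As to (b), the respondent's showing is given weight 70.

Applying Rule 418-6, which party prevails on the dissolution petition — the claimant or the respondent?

claimant

Stage 1 — burden on claimant; standard: the balance of probabilities (weight is at least 55).
    (a): 57 ≥ 55 [met]
    (b): 55 (respondent's 70 disregarded) ≥ 55 [met]
  Stage 1 carried; the burden shifts to the respondent.
Stage 2 — burden on respondent; standard: a substantially-more-likely showing (weight exceeds 80).
    (c): 80 ≤ 80 [not met]
  Stage 2 not carried; the respondent fails its burden.
So the claimant prevails.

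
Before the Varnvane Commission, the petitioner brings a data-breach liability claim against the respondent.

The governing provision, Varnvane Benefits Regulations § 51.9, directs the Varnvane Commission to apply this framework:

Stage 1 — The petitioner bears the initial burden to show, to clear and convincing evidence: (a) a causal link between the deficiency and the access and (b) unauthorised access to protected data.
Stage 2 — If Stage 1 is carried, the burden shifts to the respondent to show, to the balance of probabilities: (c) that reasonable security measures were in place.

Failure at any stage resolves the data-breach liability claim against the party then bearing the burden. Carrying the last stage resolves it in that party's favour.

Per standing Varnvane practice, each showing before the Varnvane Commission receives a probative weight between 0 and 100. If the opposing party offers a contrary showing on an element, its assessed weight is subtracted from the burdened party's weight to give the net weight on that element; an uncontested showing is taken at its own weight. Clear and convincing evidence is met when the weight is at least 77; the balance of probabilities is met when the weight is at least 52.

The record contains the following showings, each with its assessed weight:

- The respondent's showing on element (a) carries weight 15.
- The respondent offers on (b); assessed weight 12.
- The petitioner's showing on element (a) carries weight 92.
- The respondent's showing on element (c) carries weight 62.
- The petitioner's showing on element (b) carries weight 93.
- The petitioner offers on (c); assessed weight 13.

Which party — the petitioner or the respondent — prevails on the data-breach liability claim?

Stage 1 (petitioner, clear and convincing evidence, weight is at least 77): (a) net 92−15=77 ≥ 77 — meets; (b) net 93−12=81 ≥ 77 — meets.
  Stage 1 is satisfied; the onus moves to the respondent.
Stage 2 (respondent, the balance of probabilities, weight is at least 52): (c) net 62−13=49 < 52 — fails.
  Not every element is met, so the respondent fails to carry Stage 2.
The analysis ends at Stage 2; the petitioner prevails.

petitioner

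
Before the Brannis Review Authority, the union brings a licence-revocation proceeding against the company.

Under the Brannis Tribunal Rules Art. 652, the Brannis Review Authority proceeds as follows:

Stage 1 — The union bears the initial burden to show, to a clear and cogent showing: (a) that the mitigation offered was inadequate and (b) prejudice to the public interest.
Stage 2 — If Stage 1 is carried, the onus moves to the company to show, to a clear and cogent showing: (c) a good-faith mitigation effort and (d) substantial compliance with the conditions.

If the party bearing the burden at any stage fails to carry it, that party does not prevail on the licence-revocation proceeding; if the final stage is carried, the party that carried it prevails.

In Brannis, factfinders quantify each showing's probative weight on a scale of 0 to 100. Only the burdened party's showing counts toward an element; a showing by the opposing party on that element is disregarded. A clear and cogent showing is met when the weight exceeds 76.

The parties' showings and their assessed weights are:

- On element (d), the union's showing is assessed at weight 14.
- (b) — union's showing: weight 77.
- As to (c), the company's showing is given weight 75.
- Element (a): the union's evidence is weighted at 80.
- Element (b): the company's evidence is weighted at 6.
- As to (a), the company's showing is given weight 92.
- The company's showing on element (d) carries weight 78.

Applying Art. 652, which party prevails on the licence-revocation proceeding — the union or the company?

union

At Stage 1 the union must meet a clear and cogent showing (weight exceeds 76): on (a) the weight is 80 (the company's 92 is given no effect), which does exceed 76, so (a) meets the standard; on (b) the weight is 77 (the company's 6 is given no effect), > 76, so (b) meets the standard.
  The union carries Stage 1; the company now bears the burden.
At Stage 2 the company must meet a clear and cogent showing (weight exceeds 76): on (c) the weight is 75, which does not exceed 76, so (c) does not meet the standard; on (d) the weight is 78 (the union's 14 is given no effect), > 76, so (d) meets the standard.
  The company does not carry Stage 2.
The analysis ends at Stage 2; the union prevails.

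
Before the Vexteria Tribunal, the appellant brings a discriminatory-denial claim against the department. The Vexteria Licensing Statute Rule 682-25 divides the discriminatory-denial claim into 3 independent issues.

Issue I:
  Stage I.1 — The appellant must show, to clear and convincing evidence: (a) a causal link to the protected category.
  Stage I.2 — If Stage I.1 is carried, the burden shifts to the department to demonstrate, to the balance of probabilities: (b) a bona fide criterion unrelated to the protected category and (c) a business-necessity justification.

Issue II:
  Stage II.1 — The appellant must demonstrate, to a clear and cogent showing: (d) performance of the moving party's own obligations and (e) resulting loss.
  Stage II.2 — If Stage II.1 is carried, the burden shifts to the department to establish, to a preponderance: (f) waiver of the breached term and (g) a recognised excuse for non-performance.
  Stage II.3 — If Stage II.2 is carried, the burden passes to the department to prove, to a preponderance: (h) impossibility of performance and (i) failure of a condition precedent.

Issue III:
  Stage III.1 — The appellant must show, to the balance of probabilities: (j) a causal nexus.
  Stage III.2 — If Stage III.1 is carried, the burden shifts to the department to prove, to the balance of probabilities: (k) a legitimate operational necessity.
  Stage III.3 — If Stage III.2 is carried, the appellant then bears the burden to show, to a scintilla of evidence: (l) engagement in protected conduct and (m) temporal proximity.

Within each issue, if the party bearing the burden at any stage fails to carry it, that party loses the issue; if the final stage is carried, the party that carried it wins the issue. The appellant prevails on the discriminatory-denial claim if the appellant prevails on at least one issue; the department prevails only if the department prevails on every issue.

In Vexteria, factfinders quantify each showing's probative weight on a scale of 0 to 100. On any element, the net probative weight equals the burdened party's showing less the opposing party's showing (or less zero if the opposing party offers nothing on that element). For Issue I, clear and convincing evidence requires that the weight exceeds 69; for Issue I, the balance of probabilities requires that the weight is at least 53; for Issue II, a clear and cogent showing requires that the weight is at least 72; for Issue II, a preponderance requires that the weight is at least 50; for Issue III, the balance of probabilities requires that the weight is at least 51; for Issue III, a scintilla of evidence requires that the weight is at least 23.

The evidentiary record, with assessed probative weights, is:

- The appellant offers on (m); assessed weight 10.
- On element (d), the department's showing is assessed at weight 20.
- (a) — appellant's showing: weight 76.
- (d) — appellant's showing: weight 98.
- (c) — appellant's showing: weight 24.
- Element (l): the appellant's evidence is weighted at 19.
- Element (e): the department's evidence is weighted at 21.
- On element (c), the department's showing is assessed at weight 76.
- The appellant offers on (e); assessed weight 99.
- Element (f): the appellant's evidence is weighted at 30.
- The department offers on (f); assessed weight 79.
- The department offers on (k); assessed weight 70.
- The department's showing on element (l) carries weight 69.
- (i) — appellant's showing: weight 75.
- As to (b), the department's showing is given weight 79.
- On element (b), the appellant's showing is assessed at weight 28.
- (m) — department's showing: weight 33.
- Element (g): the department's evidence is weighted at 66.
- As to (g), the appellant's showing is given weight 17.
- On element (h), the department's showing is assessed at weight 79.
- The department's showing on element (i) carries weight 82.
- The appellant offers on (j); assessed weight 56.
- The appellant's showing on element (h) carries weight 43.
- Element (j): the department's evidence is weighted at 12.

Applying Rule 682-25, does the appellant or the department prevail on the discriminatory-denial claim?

— Issue I —
Stage I.1 — burden on appellant; standard: clear and convincing evidence (weight exceeds 69).
    (a): 76 > 69 [met]
  Stage I.1 is satisfied; the onus moves to the department.
Stage I.2 — burden on department; standard: the balance of probabilities (weight is at least 53).
    (b): 79 − 28 = 51 < 53 [not met]
    (c): 76 − 24 = 52 < 53 [not met]
  Stage I.2 not carried; the department fails its burden.
The appellant prevails on this issue.
— Issue II —
At Stage II.1 the appellant must meet a clear and cogent showing (weight is at least 72): on (d) the weight is 98 less the opposing 20 gives net 78, which does reach 72, so (d) meets the standard; on (e) the weight is 99 less the opposing 21 gives net 78, which does reach 72, so (e) meets the standard.
  Stage II.1 is satisfied; the onus moves to the department.
At Stage II.2 the department must meet a preponderance (weight is at least 50): on (f) the weight is 79 less the opposing 30 gives net 49, which does not reach 50, so (f) does not meet the standard; on (g) the weight is 66 less the opposing 17 gives net 49, < 50, so (g) does not meet the standard.
  Not every element is met, so the department fails to carry Stage II.2.
The appellant prevails on this issue.
— Issue III —
Stage III.1 — burden on appellant; standard: the balance of probabilities (weight is at least 51).
    (j): 56 − 12 = 44 < 51 [not met]
  Stage III.1 not carried; the appellant fails its burden.
So the department prevails on this issue.
Per-issue: Issue I → appellant; Issue II → appellant; Issue III → department. The appellant must prevail on at least one issue; overall, the appellant prevails.

appellant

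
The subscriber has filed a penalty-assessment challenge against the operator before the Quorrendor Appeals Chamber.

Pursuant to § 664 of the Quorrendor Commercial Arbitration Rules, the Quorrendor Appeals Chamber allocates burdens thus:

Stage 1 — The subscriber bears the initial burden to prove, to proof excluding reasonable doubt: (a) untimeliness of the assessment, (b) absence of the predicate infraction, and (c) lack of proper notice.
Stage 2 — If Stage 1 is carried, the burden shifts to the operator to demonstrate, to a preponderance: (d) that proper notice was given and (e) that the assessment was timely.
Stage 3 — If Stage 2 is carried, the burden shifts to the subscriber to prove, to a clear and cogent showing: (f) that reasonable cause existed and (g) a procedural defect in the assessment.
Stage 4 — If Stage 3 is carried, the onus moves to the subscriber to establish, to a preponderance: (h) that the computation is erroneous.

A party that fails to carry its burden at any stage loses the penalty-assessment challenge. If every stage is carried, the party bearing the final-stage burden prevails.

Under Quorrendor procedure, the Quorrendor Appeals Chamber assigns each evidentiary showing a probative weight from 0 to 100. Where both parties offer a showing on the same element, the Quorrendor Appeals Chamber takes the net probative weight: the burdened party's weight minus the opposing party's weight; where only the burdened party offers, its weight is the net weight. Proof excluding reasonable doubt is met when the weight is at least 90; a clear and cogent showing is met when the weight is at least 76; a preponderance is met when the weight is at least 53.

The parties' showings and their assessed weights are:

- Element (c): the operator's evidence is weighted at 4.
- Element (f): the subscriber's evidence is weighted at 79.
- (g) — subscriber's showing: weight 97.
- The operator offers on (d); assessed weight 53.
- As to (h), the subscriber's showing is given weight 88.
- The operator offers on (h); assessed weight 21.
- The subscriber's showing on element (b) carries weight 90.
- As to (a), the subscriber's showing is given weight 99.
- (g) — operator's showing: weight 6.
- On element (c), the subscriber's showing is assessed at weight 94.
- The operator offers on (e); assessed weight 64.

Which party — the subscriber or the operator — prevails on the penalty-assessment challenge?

subscriber

At Stage 1 the subscriber must meet proof excluding reasonable doubt (weight is at least 90): on (a) the weight is 99, ≥ 90, so (a) meets the standard; on (b) the weight is 90, which does reach 90, so (b) meets the standard; on (c) the weight is 94 less the opposing 4 gives net 90, ≥ 90, so (c) meets the standard.
  Stage 1 is satisfied; the onus moves to the operator.
At Stage 2 the operator must meet a preponderance (weight is at least 53): on (d) the weight is 53, ≥ 53, so (d) meets the standard; on (e) the weight is 64, which does reach 53, so (e) meets the standard.
  The operator carries Stage 2; the subscriber now bears the burden.
At Stage 3 the subscriber must meet a clear and cogent showing (weight is at least 76): on (f) the weight is 79, which does reach 76, so (f) meets the standard; on (g) the weight is 97 less the opposing 6 gives net 91, which does reach 76, so (g) meets the standard.
  Stage 3 carried; the burden remains with the subscriber.
At Stage 4 the subscriber must meet a preponderance (weight is at least 53): on (h) the weight is 88 less the opposing 21 gives net 67, ≥ 53, so (h) meets the standard.
  All elements met at the final stage.
With every stage satisfied, the subscriber prevails.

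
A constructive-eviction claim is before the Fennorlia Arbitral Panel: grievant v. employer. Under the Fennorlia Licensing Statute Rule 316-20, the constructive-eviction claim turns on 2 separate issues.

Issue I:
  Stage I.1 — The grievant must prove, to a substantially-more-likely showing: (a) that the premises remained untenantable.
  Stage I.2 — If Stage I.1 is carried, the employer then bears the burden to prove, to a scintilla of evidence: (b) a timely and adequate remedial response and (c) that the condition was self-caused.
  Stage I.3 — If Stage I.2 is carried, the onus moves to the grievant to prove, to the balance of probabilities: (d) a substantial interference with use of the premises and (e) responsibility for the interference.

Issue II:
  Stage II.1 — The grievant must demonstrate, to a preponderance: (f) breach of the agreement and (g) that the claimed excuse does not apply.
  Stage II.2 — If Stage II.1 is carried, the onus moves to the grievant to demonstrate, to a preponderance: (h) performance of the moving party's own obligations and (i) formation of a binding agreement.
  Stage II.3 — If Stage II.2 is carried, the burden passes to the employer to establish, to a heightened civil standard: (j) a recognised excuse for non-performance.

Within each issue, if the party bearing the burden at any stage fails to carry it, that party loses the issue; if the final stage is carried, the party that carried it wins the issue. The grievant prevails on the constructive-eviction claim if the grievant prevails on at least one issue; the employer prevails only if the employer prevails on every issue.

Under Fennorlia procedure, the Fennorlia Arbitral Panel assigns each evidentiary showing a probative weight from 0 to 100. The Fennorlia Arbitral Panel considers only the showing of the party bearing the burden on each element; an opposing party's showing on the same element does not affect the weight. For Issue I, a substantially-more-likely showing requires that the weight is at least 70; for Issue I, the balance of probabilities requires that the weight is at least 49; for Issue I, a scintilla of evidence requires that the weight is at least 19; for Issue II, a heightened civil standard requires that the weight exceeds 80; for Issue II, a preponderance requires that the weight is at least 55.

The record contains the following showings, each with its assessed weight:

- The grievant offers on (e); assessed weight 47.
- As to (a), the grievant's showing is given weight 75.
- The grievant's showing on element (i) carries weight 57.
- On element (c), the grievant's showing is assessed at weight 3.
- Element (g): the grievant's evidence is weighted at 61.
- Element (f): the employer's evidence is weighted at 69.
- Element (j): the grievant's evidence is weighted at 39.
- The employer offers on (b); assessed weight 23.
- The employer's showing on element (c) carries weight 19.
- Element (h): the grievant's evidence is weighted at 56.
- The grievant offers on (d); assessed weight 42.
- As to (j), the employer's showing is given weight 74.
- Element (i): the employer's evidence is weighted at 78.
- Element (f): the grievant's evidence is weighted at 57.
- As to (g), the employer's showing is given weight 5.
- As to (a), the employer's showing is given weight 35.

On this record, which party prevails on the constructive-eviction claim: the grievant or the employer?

— Issue I —
At Stage I.1 the grievant must meet a substantially-more-likely showing (weight is at least 70): on (a) the weight is 75 (the employer's 35 is given no effect), ≥ 70, so (a) meets the standard.
  Stage I.1 carried; the burden shifts to the employer.
At Stage I.2 the employer must meet a scintilla of evidence (weight is at least 19): on (b) the weight is 23, ≥ 19, so (b) meets the standard; on (c) the weight is 19 (the grievant's 3 is given no effect), which does reach 19, so (c) meets the standard.
  The employer carries Stage I.2; the grievant now bears the burden.
At Stage I.3 the grievant must meet the balance of probabilities (weight is at least 49): on (d) the weight is 42, < 49, so (d) does not meet the standard; on (e) the weight is 47, < 49, so (e) does not meet the standard.
  Stage I.3 not carried; the grievant fails its burden.
So the employer prevails on this issue.
— Issue II —
Stage II.1 — burden on grievant; standard: a preponderance (weight is at least 55).
    (f): 57 (employer's 69 disregarded) ≥ 55 [met]
    (g): 61 (employer's 5 disregarded) ≥ 55 [met]
  Stage II.1 is satisfied; the grievant continues to bear the burden.
Stage II.2 — burden on grievant; standard: a preponderance (weight is at least 55).
    (h): 56 ≥ 55 [met]
    (i): 57 (employer's 78 disregarded) ≥ 55 [met]
  Stage II.2 carried; the burden shifts to the employer.
Stage II.3 — burden on employer; standard: a heightened civil standard (weight exceeds 80).
    (j): 74 (grievant's 39 disregarded) ≤ 80 [not met]
  Not every element is met, so the employer fails to carry Stage II.3.
So the grievant prevails on this issue.
Per-issue: Issue I → employer; Issue II → grievant. The grievant must prevail on at least one issue; overall, the grievant prevails.

grievant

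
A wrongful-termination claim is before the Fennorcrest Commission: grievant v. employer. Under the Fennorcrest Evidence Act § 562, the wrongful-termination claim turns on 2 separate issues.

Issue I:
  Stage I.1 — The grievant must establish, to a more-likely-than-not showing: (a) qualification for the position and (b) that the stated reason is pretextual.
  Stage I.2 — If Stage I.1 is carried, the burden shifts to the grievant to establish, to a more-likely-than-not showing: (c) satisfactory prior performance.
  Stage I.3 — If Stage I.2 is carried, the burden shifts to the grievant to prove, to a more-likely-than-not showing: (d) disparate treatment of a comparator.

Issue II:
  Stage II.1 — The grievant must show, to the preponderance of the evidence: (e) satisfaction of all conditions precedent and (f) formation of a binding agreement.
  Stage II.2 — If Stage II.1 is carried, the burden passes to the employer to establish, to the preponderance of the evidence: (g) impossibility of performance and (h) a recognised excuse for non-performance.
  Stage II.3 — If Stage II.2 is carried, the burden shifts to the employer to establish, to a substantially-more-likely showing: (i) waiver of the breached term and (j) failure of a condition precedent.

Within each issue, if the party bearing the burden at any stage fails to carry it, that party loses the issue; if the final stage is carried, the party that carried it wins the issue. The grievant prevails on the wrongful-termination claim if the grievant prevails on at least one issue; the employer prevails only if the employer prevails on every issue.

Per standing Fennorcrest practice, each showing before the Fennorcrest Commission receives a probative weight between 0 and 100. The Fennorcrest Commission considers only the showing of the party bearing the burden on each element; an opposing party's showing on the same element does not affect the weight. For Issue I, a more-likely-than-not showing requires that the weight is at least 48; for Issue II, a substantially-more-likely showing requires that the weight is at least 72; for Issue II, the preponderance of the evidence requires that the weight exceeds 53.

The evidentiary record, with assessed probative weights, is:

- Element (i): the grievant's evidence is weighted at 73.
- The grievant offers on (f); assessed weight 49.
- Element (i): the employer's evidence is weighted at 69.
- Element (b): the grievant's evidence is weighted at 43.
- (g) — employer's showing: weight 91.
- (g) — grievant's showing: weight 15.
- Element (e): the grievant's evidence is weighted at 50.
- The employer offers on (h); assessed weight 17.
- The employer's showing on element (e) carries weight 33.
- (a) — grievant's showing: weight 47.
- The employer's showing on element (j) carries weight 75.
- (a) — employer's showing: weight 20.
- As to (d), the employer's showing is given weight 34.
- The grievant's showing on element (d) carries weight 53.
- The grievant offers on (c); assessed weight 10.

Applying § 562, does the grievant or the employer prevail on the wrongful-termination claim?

employer

— Issue I —
Stage I.1 (grievant, a more-likely-than-not showing, weight is at least 48): (a) 47 (employer's 20 disregarded) < 48 — fails; (b) 43 < 48 — fails.
  Stage I.1 not carried; the grievant fails its burden.
So the employer prevails on this issue.
— Issue II —
Stage II.1 (grievant, the preponderance of the evidence, weight exceeds 53): (e) 50 (employer's 33 disregarded) ≤ 53 — fails; (f) 49 ≤ 53 — fails.
  Not every element is met, so the grievant fails to carry Stage II.1.
The analysis ends at Stage II.1; the employer prevails on this issue.
Per-issue: Issue I → employer; Issue II → employer. The grievant must prevail on at least one issue; overall, the employer prevails.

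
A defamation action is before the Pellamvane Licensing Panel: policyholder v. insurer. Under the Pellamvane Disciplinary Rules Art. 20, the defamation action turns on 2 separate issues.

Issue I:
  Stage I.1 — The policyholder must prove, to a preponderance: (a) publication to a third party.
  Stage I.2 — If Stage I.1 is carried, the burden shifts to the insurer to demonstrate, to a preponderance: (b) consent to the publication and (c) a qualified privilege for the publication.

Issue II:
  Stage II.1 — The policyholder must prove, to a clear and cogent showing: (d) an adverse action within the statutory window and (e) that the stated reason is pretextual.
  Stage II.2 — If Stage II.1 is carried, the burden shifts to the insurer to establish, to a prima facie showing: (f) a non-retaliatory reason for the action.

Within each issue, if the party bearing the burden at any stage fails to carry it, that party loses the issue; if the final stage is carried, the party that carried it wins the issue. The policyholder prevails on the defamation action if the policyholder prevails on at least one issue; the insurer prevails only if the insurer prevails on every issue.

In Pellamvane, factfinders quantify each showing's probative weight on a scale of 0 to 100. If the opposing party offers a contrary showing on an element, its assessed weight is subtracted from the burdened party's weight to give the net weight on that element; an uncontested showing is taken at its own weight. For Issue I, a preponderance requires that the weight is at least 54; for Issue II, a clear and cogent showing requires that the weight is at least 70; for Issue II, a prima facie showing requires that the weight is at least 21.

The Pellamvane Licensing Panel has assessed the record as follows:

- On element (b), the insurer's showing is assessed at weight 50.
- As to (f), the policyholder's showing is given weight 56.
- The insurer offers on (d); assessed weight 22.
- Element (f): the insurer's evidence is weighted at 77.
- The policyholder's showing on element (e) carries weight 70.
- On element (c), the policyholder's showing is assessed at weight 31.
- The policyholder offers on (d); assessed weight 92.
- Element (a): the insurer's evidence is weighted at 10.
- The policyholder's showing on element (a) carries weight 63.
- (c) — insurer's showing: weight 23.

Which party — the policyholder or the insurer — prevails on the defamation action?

insurer

— Issue I —
Stage I.1 (policyholder, a preponderance, weight is at least 54): (a) net 63−10=53 < 54 — fails.
  The policyholder does not carry Stage I.1.
So the insurer prevails on this issue.
— Issue II —
Stage II.1 (policyholder, a clear and cogent showing, weight is at least 70): (d) net 92−22=70 ≥ 70 — meets; (e) 70 ≥ 70 — meets.
  All elements met. The burden passes to the insurer.
Stage II.2 (insurer, a prima facie showing, weight is at least 21): (f) net 77−56=21 ≥ 21 — meets.
  The insurer carries the last stage.
Every stage carried; the insurer prevails on this issue.
Per-issue: Issue I → insurer; Issue II → insurer. The policyholder must prevail on at least one issue; overall, the insurer prevails.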